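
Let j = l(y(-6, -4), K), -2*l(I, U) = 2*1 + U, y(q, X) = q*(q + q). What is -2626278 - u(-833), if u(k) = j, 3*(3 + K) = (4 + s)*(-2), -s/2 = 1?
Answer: -15757675/6 ≈ -2.6263e+6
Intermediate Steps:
s = -2 (s = -2*1 = -2)
y(q, X) = 2*q² (y(q, X) = q*(2*q) = 2*q²)
K = -13/3 (K = -3 + ((4 - 2)*(-2))/3 = -3 + (2*(-2))/3 = -3 + (⅓)*(-4) = -3 - 4/3 = -13/3 ≈ -4.3333)
l(I, U) = -1 - U/2 (l(I, U) = -(2*1 + U)/2 = -(2 + U)/2 = -1 - U/2)
j = 7/6 (j = -1 - ½*(-13/3) = -1 + 13/6 = 7/6 ≈ 1.1667)
u(k) = 7/6
-2626278 - u(-833) = -2626278 - 1*7/6 = -2626278 - 7/6 = -15757675/6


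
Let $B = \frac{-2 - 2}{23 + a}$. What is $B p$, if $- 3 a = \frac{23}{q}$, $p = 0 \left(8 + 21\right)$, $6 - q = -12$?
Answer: $0$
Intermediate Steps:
$q = 18$ ($q = 6 - -12 = 6 + 12 = 18$)
$p = 0$ ($p = 0 \cdot 29 = 0$)
$a = - \frac{23}{54}$ ($a = - \frac{23 \cdot \frac{1}{18}}{3} = \left(- \frac{1}{3}\right) \frac{23}{18} = - \frac{23}{54} \approx -0.42593$)
$B = - \frac{216}{1219}$ ($B = \frac{-2 - 2}{23 - \frac{23}{54}} = - \frac{4}{\frac{1219}{54}} = \left(-4\right) \frac{54}{1219} = - \frac{216}{1219} \approx -0.17719$)
$B p = \left(- \frac{216}{1219}\right) 0 = 0$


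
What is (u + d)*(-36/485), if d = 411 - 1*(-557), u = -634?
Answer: -12024/485 ≈ -24.792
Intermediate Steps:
d = 968 (d = 411 + 557 = 968)
(u + d)*(-36/485) = (-634 + 968)*(-36/485) = 334*(-36*1/485) = 334*(-36/485) = -12024/485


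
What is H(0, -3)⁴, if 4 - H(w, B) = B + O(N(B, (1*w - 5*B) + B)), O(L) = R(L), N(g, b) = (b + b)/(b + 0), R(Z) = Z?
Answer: 625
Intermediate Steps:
N(g, b) = 2 (N(g, b) = (2*b)/b = 2)
O(L) = L
H(w, B) = 2 - B (H(w, B) = 4 - (B + 2) = 4 - (2 + B) = 4 + (-2 - B) = 2 - B)
H(0, -3)⁴ = (2 - 1*(-3))⁴ = (2 + 3)⁴ = 5⁴ = 625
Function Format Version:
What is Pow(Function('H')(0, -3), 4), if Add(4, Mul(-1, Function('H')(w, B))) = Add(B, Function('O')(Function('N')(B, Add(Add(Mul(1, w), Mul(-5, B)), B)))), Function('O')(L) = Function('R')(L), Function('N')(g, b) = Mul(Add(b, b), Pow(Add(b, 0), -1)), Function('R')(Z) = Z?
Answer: 625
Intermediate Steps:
Function('N')(g, b) = 2 (Function('N')(g, b) = Mul(Mul(2, b), Pow(b, -1)) = 2)
Function('O')(L) = L
Function('H')(w, B) = Add(2, Mul(-1, B)) (Function('H')(w, B) = Add(4, Mul(-1, Add(B, 2))) = Add(4, Mul(-1, Add(2, B))) = Add(4, Add(-2, Mul(-1, B))) = Add(2, Mul(-1, B)))
Pow(Function('H')(0, -3), 4) = Pow(Add(2, Mul(-1, -3)), 4) = Pow(Add(2, 3), 4) = Pow(5, 4) = 625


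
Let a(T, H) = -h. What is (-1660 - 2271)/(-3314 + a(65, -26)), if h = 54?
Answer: 3931/3368 ≈ 1.1672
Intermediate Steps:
a(T, H) = -54 (a(T, H) = -1*54 = -54)
(-1660 - 2271)/(-3314 + a(65, -26)) = (-1660 - 2271)/(-3314 - 54) = -3931/(-3368) = -3931*(-1/3368) = 3931/3368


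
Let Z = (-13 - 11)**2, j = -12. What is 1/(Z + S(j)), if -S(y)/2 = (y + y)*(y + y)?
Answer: -1/576 ≈ -0.0017361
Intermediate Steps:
Z = 576 (Z = (-24)**2 = 576)
S(y) = -8*y**2 (S(y) = -2*(y + y)*(y + y) = -2*2*y*2*y = -8*y**2)
1/(Z + S(j)) = 1/(576 - 8*(-12)**2) = 1/(576 - 8*144) = 1/(576 - 1152) = 1/(-576) = -1/576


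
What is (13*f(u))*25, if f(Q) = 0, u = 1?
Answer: 0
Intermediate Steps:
(13*f(u))*25 = (13*0)*25 = 0*25 = 0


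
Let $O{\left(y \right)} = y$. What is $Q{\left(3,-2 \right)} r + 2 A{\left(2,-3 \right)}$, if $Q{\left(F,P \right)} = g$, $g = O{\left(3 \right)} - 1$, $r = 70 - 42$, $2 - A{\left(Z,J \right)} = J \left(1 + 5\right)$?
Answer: $96$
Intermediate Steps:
$A{\left(Z,J \right)} = 2 - 6 J$ ($A{\left(Z,J \right)} = 2 - J \left(1 + 5\right) = 2 - J 6 = 2 - 6 J$)
$r = 28$
$g = 2$ ($g = 3 - 1 = 2$)
$Q{\left(F,P \right)} = 2$
$Q{\left(3,-2 \right)} r + 2 A{\left(2,-3 \right)} = 2 \cdot 28 + 2 \left(2 - -18\right) = 56 + 2 \left(2 + 18\right) = 56 + 2 \cdot 20 = 56 + 40 = 96$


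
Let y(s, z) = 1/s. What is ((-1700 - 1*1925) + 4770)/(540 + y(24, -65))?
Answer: 27480/12961 ≈ 2.1202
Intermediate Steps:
((-1700 - 1*1925) + 4770)/(540 + y(24, -65)) = ((-1700 - 1*1925) + 4770)/(540 + 1/24) = ((-1700 - 1925) + 4770)/(540 + 1/24) = (-3625 + 4770)/(12961/24) = 1145*(24/12961) = 27480/12961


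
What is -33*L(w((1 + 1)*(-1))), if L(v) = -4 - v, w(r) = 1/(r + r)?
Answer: 495/4 ≈ 123.75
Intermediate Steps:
w(r) = 1/(2*r)
-33*L(w((1 + 1)*(-1))) = -33*(-4 - 1/(2*((1 + 1)*(-1)))) = -33*(-4 - 1/(2*(2*(-1)))) = -33*(-4 - 1/(2*(-2))) = -33*(-4 - (-1)/(2*2)) = -33*(-4 - 1*(-¼)) = -33*(-4 + ¼) = -33*(-15/4) = 495/4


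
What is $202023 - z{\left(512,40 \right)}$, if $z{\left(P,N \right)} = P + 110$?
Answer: $201401$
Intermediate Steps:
$z{\left(P,N \right)} = 110 + P$
$202023 - z{\left(512,40 \right)} = 202023 - \left(110 + 512\right) = 202023 - 622 = 201401$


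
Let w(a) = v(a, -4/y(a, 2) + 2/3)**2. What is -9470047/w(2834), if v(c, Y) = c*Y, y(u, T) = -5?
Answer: -2130760575/3887273104 ≈ -0.54814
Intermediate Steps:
v(c, Y) = Y*c
w(a) = 484*a**2/225 (w(a) = ((-4/(-5) + 2/3)*a)**2 = ((-4*(-1/5) + 2*(1/3))*a)**2 = ((4/5 + 2/3)*a)**2 = (22*a/15)**2 = 484*a**2/225)
-9470047/w(2834) = -9470047/((484/225)*2834**2) = -9470047/((484/225)*8031556) = -9470047/3887273104/225 = -9470047*225/3887273104 = -2130760575/3887273104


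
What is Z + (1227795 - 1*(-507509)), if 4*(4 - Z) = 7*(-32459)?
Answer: 7168445/4 ≈ 1.7921e+6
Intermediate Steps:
Z = 227229/4 (Z = 4 - 7*(-32459)/4 = 4 - ¼*(-227213) = 4 + 227213/4 = 227229/4 ≈ 56807.)
Z + (1227795 - 1*(-507509)) = 227229/4 + (1227795 - 1*(-507509)) = 227229/4 + (1227795 + 507509) = 227229/4 + 1735304 = 7168445/4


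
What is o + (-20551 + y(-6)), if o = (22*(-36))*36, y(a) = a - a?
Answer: -49063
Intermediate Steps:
y(a) = 0
o = -28512 (o = -792*36 = -28512)
o + (-20551 + y(-6)) = -28512 + (-20551 + 0) = -28512 - 20551 = -49063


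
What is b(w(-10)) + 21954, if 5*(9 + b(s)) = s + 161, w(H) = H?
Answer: 109876/5 ≈ 21975.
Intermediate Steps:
b(s) = 116/5 + s/5 (b(s) = -9 + (s + 161)/5 = -9 + (161 + s)/5 = -9 + (161/5 + s/5) = 116/5 + s/5)
b(w(-10)) + 21954 = (116/5 + (1/5)*(-10)) + 21954 = (116/5 - 2) + 21954 = 106/5 + 21954 = 109876/5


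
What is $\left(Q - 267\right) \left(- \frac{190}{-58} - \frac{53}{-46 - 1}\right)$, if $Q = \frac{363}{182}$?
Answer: $- \frac{144741231}{124033} \approx -1167.0$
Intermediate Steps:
$Q = \frac{363}{182}$ ($Q = 363 \cdot \frac{1}{182} = \frac{363}{182} \approx 1.9945$)
$\left(Q - 267\right) \left(- \frac{190}{-58} - \frac{53}{-46 - 1}\right) = \left(\frac{363}{182} - 267\right) \left(- \frac{190}{-58} - \frac{53}{-46 - 1}\right) = - \frac{48231 \left(\left(-190\right) \left(- \frac{1}{58}\right) - \frac{53}{-47}\right)}{182} = - \frac{48231 \left(\frac{95}{29} - - \frac{53}{47}\right)}{182} = - \frac{48231 \left(\frac{95}{29} + \frac{53}{47}\right)}{182} = \left(- \frac{48231}{182}\right) \frac{6002}{1363} = - \frac{144741231}{124033}$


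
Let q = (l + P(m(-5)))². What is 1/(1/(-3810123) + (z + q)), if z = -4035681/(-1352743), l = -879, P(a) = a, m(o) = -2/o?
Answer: 128852930434725/99466852670794680161 ≈ 1.2954e-6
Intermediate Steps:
z = 4035681/1352743 (z = -4035681*(-1/1352743) = 4035681/1352743 ≈ 2.9833)
q = 19298449/25 (q = (-879 - 2/(-5))² = (-879 - 2*(-⅕))² = (-879 + ⅖)² = (-4393/5)² = 19298449/25 ≈ 7.7194e+5)
1/(1/(-3810123) + (z + q)) = 1/(1/(-3810123) + (4035681/1352743 + 19298449/25)) = 1/(-1/3810123 + 26105942687632/33818575) = 1/(99466852670794680161/128852930434725) = 128852930434725/99466852670794680161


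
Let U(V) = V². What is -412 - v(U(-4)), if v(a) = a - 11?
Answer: -417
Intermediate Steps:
v(a) = -11 + a
-412 - v(U(-4)) = -412 - (-11 + (-4)²) = -412 - (-11 + 16) = -412 - 1*5 = -412 - 5 = -417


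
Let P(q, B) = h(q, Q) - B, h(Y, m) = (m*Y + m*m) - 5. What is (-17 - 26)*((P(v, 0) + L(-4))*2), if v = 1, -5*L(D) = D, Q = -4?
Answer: -3354/5 ≈ -670.80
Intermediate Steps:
L(D) = -D/5
h(Y, m) = -5 + m**2 + Y*m (h(Y, m) = (Y*m + m**2) - 5 = (m**2 + Y*m) - 5 = -5 + m**2 + Y*m)
P(q, B) = 11 - B - 4*q (P(q, B) = (-5 + (-4)**2 + q*(-4)) - B = (-5 + 16 - 4*q) - B = (11 - 4*q) - B = 11 - B - 4*q)
(-17 - 26)*((P(v, 0) + L(-4))*2) = (-17 - 26)*(((11 - 1*0 - 4*1) - 1/5*(-4))*2) = -43*((11 + 0 - 4) + 4/5)*2 = -43*(7 + 4/5)*2 = -1677*2/5 = -43*78/5 = -3354/5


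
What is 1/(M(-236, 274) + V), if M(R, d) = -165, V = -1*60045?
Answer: -1/60210 ≈ -1.6609e-5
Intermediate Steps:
V = -60045
1/(M(-236, 274) + V) = 1/(-165 - 60045) = 1/(-60210) = -1/60210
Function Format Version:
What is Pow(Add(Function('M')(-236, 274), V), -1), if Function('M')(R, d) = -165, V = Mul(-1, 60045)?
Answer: Rational(-1, 60210) ≈ -1.6609e-5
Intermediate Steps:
V = -60045
Pow(Add(Function('M')(-236, 274), V), -1) = Pow(Add(-165, -60045), -1) = Pow(-60210, -1) = Rational(-1, 60210)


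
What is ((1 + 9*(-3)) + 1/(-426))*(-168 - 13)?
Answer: 2004937/426 ≈ 4706.4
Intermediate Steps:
((1 + 9*(-3)) + 1/(-426))*(-168 - 13) = ((1 - 27) - 1/426)*(-181) = (-26 - 1/426)*(-181) = -11077/426*(-181) = 2004937/426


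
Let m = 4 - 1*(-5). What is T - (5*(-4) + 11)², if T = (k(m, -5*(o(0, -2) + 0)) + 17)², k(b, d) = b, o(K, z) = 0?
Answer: 595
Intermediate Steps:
m = 9 (m = 4 + 5 = 9)
T = 676 (T = (9 + 17)² = 26² = 676)
T - (5*(-4) + 11)² = 676 - (5*(-4) + 11)² = 676 - (-20 + 11)² = 676 - 1*(-9)² = 676 - 1*81 = 676 - 81 = 595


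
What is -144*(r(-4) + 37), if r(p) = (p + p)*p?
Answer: -9936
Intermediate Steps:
r(p) = 2*p² (r(p) = (2*p)*p = 2*p²)
-144*(r(-4) + 37) = -144*(2*(-4)² + 37) = -144*(2*16 + 37) = -144*(32 + 37) = -144*69 = -9936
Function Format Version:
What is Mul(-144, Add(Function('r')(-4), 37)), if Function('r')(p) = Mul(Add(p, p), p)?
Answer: -9936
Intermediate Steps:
Function('r')(p) = Mul(2, Pow(p, 2)) (Function('r')(p) = Mul(Mul(2, p), p) = Mul(2, Pow(p, 2)))
Mul(-144, Add(Function('r')(-4), 37)) = Mul(-144, Add(Mul(2, Pow(-4, 2)), 37)) = Mul(-144, Add(Mul(2, 16), 37)) = Mul(-144, Add(32, 37)) = Mul(-144, 69) = -9936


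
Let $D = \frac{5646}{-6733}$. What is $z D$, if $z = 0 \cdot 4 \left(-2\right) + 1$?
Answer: $- \frac{5646}{6733} \approx -0.83856$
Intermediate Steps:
$D = - \frac{5646}{6733}$ ($D = 5646 \left(- \frac{1}{6733}\right) = - \frac{5646}{6733} \approx -0.83856$)
$z = 1$ ($z = 0 \left(-8\right) + 1 = 0 + 1 = 1$)
$z D = 1 \left(- \frac{5646}{6733}\right) = - \frac{5646}{6733}$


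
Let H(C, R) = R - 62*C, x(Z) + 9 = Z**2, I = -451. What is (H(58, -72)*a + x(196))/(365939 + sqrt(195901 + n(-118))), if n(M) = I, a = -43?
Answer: 71771982009/133911156271 - 980655*sqrt(7818)/133911156271 ≈ 0.53532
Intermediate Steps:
n(M) = -451
x(Z) = -9 + Z**2
(H(58, -72)*a + x(196))/(365939 + sqrt(195901 + n(-118))) = ((-72 - 62*58)*(-43) + (-9 + 196**2))/(365939 + sqrt(195901 - 451)) = ((-72 - 3596)*(-43) + (-9 + 38416))/(365939 + sqrt(195450)) = (-3668*(-43) + 38407)/(365939 + 5*sqrt(7818)) = (157724 + 38407)/(365939 + 5*sqrt(7818)) = 196131/(365939 + 5*sqrt(7818))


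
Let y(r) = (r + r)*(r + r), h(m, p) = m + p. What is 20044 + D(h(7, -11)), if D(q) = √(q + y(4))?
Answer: 20044 + 2*√15 ≈ 20052.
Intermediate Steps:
y(r) = 4*r² (y(r) = (2*r)*(2*r) = 4*r²)
D(q) = √(64 + q) (D(q) = √(q + 4*4²) = √(q + 4*16) = √(q + 64) = √(64 + q))
20044 + D(h(7, -11)) = 20044 + √(64 + (7 - 11)) = 20044 + √(64 - 4) = 20044 + √60 = 20044 + 2*√15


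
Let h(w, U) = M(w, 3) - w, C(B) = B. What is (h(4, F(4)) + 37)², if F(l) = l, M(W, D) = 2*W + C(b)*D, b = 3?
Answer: 2500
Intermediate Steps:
M(W, D) = 2*W + 3*D
h(w, U) = 9 + w (h(w, U) = (2*w + 3*3) - w = (2*w + 9) - w = (9 + 2*w) - w = 9 + w)
(h(4, F(4)) + 37)² = ((9 + 4) + 37)² = (13 + 37)² = 50² = 2500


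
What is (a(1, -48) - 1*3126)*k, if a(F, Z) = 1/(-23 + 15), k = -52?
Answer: 325117/2 ≈ 1.6256e+5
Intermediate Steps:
a(F, Z) = -⅛ (a(F, Z) = 1/(-8) = -⅛)
(a(1, -48) - 1*3126)*k = (-⅛ - 1*3126)*(-52) = (-⅛ - 3126)*(-52) = -25009/8*(-52) = 325117/2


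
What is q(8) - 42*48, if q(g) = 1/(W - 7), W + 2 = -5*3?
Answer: -48385/24 ≈ -2016.0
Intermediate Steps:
W = -17 (W = -2 - 5*3 = -2 - 15 = -17)
q(g) = -1/24 (q(g) = 1/(-17 - 7) = 1/(-24) = -1/24)
q(8) - 42*48 = -1/24 - 42*48 = -1/24 - 2016 = -48385/24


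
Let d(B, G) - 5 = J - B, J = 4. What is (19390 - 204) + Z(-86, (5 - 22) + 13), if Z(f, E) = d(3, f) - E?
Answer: 19196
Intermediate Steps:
d(B, G) = 9 - B (d(B, G) = 5 + (4 - B) = 9 - B)
Z(f, E) = 6 - E (Z(f, E) = (9 - 1*3) - E = (9 - 3) - E = 6 - E)
(19390 - 204) + Z(-86, (5 - 22) + 13) = (19390 - 204) + (6 - ((5 - 22) + 13)) = 19186 + (6 - (-17 + 13)) = 19186 + (6 - 1*(-4)) = 19186 + (6 + 4) = 19186 + 10 = 19196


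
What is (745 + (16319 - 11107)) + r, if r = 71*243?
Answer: 23210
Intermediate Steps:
r = 17253
(745 + (16319 - 11107)) + r = (745 + (16319 - 11107)) + 17253 = (745 + 5212) + 17253 = 5957 + 17253 = 23210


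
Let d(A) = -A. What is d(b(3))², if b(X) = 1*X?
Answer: 9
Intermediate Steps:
b(X) = X
d(b(3))² = (-1*3)² = (-3)² = 9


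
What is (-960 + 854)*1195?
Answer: -126670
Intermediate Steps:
(-960 + 854)*1195 = -106*1195 = -126670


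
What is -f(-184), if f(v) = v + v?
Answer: 368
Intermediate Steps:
f(v) = 2*v
-f(-184) = -2*(-184) = -1*(-368) = 368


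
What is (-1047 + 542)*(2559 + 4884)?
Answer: -3758715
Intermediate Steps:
(-1047 + 542)*(2559 + 4884) = -505*7443 = -3758715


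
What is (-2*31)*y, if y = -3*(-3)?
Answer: -558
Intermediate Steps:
y = 9
(-2*31)*y = -2*31*9 = -62*9 = -558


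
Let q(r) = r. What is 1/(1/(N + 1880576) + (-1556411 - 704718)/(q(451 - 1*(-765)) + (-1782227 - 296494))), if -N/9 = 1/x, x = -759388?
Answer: 2966857566109254985/3229090163026411053 ≈ 0.91879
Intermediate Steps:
N = 9/759388 (N = -9/(-759388) = -9*(-1/759388) = 9/759388 ≈ 1.1852e-5)
1/(1/(N + 1880576) + (-1556411 - 704718)/(q(451 - 1*(-765)) + (-1782227 - 296494))) = 1/(1/(9/759388 + 1880576) + (-1556411 - 704718)/((451 - 1*(-765)) + (-1782227 - 296494))) = 1/(1/(1428086847497/759388) - 2261129/((451 + 765) - 2078721)) = 1/(759388/1428086847497 - 2261129/(1216 - 2078721)) = 1/(759388/1428086847497 - 2261129/(-2077505)) = 1/(759388/1428086847497 - 2261129*(-1/2077505)) = 1/(759388/1428086847497 + 2261129/2077505) = 1/(3229090163026411053/2966857566109254985) = 2966857566109254985/3229090163026411053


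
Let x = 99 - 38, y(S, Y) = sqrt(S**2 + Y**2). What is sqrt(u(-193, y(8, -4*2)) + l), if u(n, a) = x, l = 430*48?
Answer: sqrt(20701) ≈ 143.88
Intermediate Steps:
l = 20640
x = 61
u(n, a) = 61
sqrt(u(-193, y(8, -4*2)) + l) = sqrt(61 + 20640) = sqrt(20701)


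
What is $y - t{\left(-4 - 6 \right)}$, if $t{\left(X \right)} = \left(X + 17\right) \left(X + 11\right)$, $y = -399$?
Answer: $-406$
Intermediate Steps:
$t{\left(X \right)} = \left(11 + X\right) \left(17 + X\right)$ ($t{\left(X \right)} = \left(17 + X\right) \left(11 + X\right) = \left(11 + X\right) \left(17 + X\right)$)
$y - t{\left(-4 - 6 \right)} = -399 - \left(187 + \left(-4 - 6\right)^{2} + 28 \left(-4 - 6\right)\right) = -399 - \left(187 + \left(-10\right)^{2} + 28 \left(-10\right)\right) = -399 - \left(187 + 100 - 280\right) = -399 - 7 = -406$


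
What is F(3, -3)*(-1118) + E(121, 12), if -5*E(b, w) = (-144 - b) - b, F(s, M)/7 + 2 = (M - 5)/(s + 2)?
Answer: 141254/5 ≈ 28251.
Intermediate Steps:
F(s, M) = -14 + 7*(-5 + M)/(2 + s) (F(s, M) = -14 + 7*((M - 5)/(s + 2)) = -14 + 7*((-5 + M)/(2 + s)) = -14 + 7*(-5 + M)/(2 + s))
E(b, w) = 144/5 + 2*b/5 (E(b, w) = -((-144 - b) - b)/5 = -(-144 - 2*b)/5 = 144/5 + 2*b/5)
F(3, -3)*(-1118) + E(121, 12) = (7*(-9 - 3 - 2*3)/(2 + 3))*(-1118) + (144/5 + (⅖)*121) = (7*(-9 - 3 - 6)/5)*(-1118) + (144/5 + 242/5) = (7*(⅕)*(-18))*(-1118) + 386/5 = -126/5*(-1118) + 386/5 = 140868/5 + 386/5 = 141254/5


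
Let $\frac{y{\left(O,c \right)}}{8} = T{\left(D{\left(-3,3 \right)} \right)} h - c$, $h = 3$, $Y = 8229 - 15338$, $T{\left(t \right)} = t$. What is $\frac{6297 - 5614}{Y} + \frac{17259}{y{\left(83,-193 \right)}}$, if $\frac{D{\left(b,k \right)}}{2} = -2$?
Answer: $\frac{121705247}{10293832} \approx 11.823$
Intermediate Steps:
$D{\left(b,k \right)} = -4$ ($D{\left(b,k \right)} = 2 \left(-2\right) = -4$)
$Y = -7109$
$y{\left(O,c \right)} = -96 - 8 c$ ($y{\left(O,c \right)} = 8 \left(\left(-4\right) 3 - c\right) = 8 \left(-12 - c\right) = -96 - 8 c$)
$\frac{6297 - 5614}{Y} + \frac{17259}{y{\left(83,-193 \right)}} = \frac{6297 - 5614}{-7109} + \frac{17259}{-96 - -1544} = 683 \left(- \frac{1}{7109}\right) + \frac{17259}{-96 + 1544} = - \frac{683}{7109} + \frac{17259}{1448} = \frac{121705247}{10293832}$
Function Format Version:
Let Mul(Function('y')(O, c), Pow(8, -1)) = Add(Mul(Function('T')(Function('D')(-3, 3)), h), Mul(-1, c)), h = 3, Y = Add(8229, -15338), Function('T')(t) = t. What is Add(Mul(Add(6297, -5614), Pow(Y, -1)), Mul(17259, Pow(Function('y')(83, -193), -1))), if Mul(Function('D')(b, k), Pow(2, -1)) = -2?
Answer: Rational(121705247, 10293832) ≈ 11.823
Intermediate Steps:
Function('D')(b, k) = -4 (Function('D')(b, k) = Mul(2, -2) = -4)
Y = -7109
Function('y')(O, c) = Add(-96, Mul(-8, c)) (Function('y')(O, c) = Mul(8, Add(Mul(-4, 3), Mul(-1, c))) = Mul(8, Add(-12, Mul(-1, c))) = Add(-96, Mul(-8, c)))
Add(Mul(Add(6297, -5614), Pow(Y, -1)), Mul(17259, Pow(Function('y')(83, -193), -1))) = Add(Mul(Add(6297, -5614), Pow(-7109, -1)), Mul(17259, Pow(Add(-96, Mul(-8, -193)), -1))) = Add(Mul(683, Rational(-1, 7109)), Mul(17259, Pow(Add(-96, 1544), -1))) = Add(Rational(-683, 7109), Mul(17259, Pow(1448, -1))) = Add(Rational(-683, 7109), Mul(17259, Rational(1, 1448))) = Add(Rational(-683, 7109), Rational(17259, 1448)) = Rational(121705247, 10293832)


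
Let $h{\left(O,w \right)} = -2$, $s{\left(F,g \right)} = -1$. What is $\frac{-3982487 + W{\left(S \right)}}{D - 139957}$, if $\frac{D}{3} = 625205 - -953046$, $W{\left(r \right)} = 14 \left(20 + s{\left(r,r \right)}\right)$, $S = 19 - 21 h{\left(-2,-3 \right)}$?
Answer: $- \frac{3982221}{4594796} \approx -0.86668$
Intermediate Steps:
$S = 61$ ($S = 19 - -42 = 19 + 42 = 61$)
$W{\left(r \right)} = 266$ ($W{\left(r \right)} = 14 \left(20 - 1\right) = 14 \cdot 19 = 266$)
$D = 4734753$ ($D = 3 \left(625205 - -953046\right) = 3 \left(625205 + 953046\right) = 3 \cdot 1578251 = 4734753$)
$\frac{-3982487 + W{\left(S \right)}}{D - 139957} = \frac{-3982487 + 266}{4734753 - 139957} = - \frac{3982221}{4594796}$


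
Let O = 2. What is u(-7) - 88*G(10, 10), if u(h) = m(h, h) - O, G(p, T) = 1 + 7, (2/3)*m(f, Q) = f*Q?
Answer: -1265/2 ≈ -632.50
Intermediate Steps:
m(f, Q) = 3*Q*f/2 (m(f, Q) = 3*(f*Q)/2 = 3*(Q*f)/2 = 3*Q*f/2)
G(p, T) = 8
u(h) = -2 + 3*h²/2 (u(h) = 3*h*h/2 - 1*2 = 3*h²/2 - 2 = -2 + 3*h²/2)
u(-7) - 88*G(10, 10) = (-2 + (3/2)*(-7)²) - 88*8 = (-2 + (3/2)*49) - 704 = (-2 + 147/2) - 704 = 143/2 - 704 = -1265/2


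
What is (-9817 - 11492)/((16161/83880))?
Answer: -595799640/5387 ≈ -1.1060e+5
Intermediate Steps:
(-9817 - 11492)/((16161/83880)) = -21309/(16161*(1/83880)) = -21309/5387/27960 = -21309*27960/5387 = -595799640/5387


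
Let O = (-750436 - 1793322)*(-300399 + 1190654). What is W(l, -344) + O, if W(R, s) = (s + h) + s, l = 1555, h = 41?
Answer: -2264593278937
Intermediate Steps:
O = -2264593278290 (O = -2543758*890255 = -2264593278290)
W(R, s) = 41 + 2*s (W(R, s) = (s + 41) + s = (41 + s) + s = 41 + 2*s)
W(l, -344) + O = (41 + 2*(-344)) - 2264593278290 = (41 - 688) - 2264593278290 = -647 - 2264593278290 = -2264593278937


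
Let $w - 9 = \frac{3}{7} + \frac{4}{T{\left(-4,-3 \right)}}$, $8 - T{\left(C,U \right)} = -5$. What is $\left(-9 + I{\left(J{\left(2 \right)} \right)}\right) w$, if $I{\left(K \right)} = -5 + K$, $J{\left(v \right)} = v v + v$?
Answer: $- \frac{7088}{91} \approx -77.89$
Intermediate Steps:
$J{\left(v \right)} = v + v^{2}$ ($J{\left(v \right)} = v^{2} + v = v + v^{2}$)
$T{\left(C,U \right)} = 13$ ($T{\left(C,U \right)} = 8 - -5 = 8 + 5 = 13$)
$w = \frac{886}{91}$ ($w = 9 + \left(\frac{3}{7} + \frac{4}{13}\right) = 9 + \frac{67}{91} = \frac{886}{91} \approx 9.7363$)
$\left(-9 + I{\left(J{\left(2 \right)} \right)}\right) w = \left(-9 - \left(5 - 2 \left(1 + 2\right)\right)\right) \frac{886}{91} = \left(-9 + \left(-5 + 2 \cdot 3\right)\right) \frac{886}{91} = \left(-9 + \left(-5 + 6\right)\right) \frac{886}{91} = \left(-9 + 1\right) \frac{886}{91} = \left(-8\right) \frac{886}{91} = - \frac{7088}{91}$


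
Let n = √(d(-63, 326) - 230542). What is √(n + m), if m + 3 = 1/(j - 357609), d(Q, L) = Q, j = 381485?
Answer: √(-427541563 + 142515844*I*√230605)/11938 ≈ 15.447 + 15.544*I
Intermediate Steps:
m = -71627/23876 (m = -3 + 1/(381485 - 357609) = -3 + 1/23876 = -71627/23876 ≈ -3.0000)
n = I*√230605 (n = √(-63 - 230542) = √(-230605) = I*√230605 ≈ 480.21*I)
√(n + m) = √(I*√230605 - 71627/23876) = √(-71627/23876 + I*√230605)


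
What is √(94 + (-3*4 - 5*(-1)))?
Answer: √87 ≈ 9.3274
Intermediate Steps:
√(94 + (-3*4 - 5*(-1))) = √(94 + (-12 + 5)) = √(94 - 7) = √87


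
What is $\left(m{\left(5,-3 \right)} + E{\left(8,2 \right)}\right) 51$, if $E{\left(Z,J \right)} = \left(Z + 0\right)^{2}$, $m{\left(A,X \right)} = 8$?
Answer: $3672$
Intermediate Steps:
$E{\left(Z,J \right)} = Z^{2}$
$\left(m{\left(5,-3 \right)} + E{\left(8,2 \right)}\right) 51 = \left(8 + 8^{2}\right) 51 = \left(8 + 64\right) 51 = 72 \cdot 51 = 3672$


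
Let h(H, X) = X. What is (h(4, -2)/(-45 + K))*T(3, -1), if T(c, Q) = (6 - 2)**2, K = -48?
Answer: 32/93 ≈ 0.34409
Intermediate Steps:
T(c, Q) = 16 (T(c, Q) = 4**2 = 16)
(h(4, -2)/(-45 + K))*T(3, -1) = -2/(-45 - 48)*16 = -2/(-93)*16 = -2*(-1/93)*16 = (2/93)*16 = 32/93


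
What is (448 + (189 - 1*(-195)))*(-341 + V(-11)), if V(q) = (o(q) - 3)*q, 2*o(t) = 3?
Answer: -269984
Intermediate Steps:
o(t) = 3/2 (o(t) = (½)*3 = 3/2)
V(q) = -3*q/2 (V(q) = (3/2 - 3)*q = -3*q/2)
(448 + (189 - 1*(-195)))*(-341 + V(-11)) = (448 + (189 - 1*(-195)))*(-341 - 3/2*(-11)) = (448 + (189 + 195))*(-341 + 33/2) = (448 + 384)*(-649/2) = 832*(-649/2) = -269984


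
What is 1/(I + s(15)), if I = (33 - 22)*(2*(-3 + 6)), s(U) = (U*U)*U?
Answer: 1/3441 ≈ 0.00029061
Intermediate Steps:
s(U) = U**3 (s(U) = U**2*U = U**3)
I = 66 (I = 11*(2*3) = 11*6 = 66)
1/(I + s(15)) = 1/(66 + 15**3) = 1/(66 + 3375) = 1/3441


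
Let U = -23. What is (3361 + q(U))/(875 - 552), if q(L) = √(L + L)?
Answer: 3361/323 + I*√46/323 ≈ 10.406 + 0.020998*I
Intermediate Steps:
q(L) = √2*√L (q(L) = √(2*L) = √2*√L)
(3361 + q(U))/(875 - 552) = (3361 + √2*√(-23))/(875 - 552) = (3361 + √2*(I*√23))/323 = (3361 + I*√46)*(1/323) = 3361/323 + I*√46/323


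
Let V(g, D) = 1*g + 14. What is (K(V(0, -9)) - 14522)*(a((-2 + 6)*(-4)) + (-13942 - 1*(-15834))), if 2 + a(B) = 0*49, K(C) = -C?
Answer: -27473040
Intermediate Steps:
V(g, D) = 14 + g (V(g, D) = g + 14 = 14 + g)
a(B) = -2 (a(B) = -2 + 0*49 = -2 + 0 = -2)
(K(V(0, -9)) - 14522)*(a((-2 + 6)*(-4)) + (-13942 - 1*(-15834))) = (-(14 + 0) - 14522)*(-2 + (-13942 - 1*(-15834))) = (-1*14 - 14522)*(-2 + (-13942 + 15834)) = (-14 - 14522)*(-2 + 1892) = -14536*1890 = -27473040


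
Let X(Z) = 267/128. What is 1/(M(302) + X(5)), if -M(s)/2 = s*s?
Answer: -128/23347957 ≈ -5.4823e-6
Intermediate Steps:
M(s) = -2*s**2 (M(s) = -2*s*s = -2*s**2)
X(Z) = 267/128 (X(Z) = 267*(1/128) = 267/128)
1/(M(302) + X(5)) = 1/(-2*302**2 + 267/128) = 1/(-2*91204 + 267/128) = 1/(-182408 + 267/128) = 1/(-23347957/128) = -128/23347957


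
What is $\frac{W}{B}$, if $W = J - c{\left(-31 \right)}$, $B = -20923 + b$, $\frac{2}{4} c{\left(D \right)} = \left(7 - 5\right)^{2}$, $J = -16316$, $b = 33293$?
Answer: $- \frac{8162}{6185} \approx -1.3196$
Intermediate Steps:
$c{\left(D \right)} = 8$ ($c{\left(D \right)} = 2 \left(7 - 5\right)^{2} = 2 \cdot 2^{2} = 2 \cdot 4 = 8$)
$B = 12370$ ($B = -20923 + 33293 = 12370$)
$W = -16324$ ($W = -16316 - 8 = -16324$)
$\frac{W}{B} = - \frac{16324}{12370} = \left(-16324\right) \frac{1}{12370} = - \frac{8162}{6185}$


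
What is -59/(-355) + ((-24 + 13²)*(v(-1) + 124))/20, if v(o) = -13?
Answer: 1142981/1420 ≈ 804.92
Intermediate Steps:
-59/(-355) + ((-24 + 13²)*(v(-1) + 124))/20 = -59/(-355) + ((-24 + 13²)*(-13 + 124))/20 = -59*(-1/355) + ((-24 + 169)*111)*(1/20) = 59/355 + (145*111)*(1/20) = 59/355 + 16095*(1/20) = 59/355 + 3219/4 = 1142981/1420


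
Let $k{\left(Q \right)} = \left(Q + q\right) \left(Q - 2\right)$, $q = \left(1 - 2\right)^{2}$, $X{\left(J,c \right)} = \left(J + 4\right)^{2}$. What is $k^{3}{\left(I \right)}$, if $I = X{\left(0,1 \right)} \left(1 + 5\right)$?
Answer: $758051591032$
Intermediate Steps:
$X{\left(J,c \right)} = \left(4 + J\right)^{2}$
$q = 1$ ($q = \left(-1\right)^{2} = 1$)
$I = 96$ ($I = \left(4 + 0\right)^{2} \left(1 + 5\right) = 4^{2} \cdot 6 = 16 \cdot 6 = 96$)
$k{\left(Q \right)} = \left(1 + Q\right) \left(-2 + Q\right)$ ($k{\left(Q \right)} = \left(Q + 1\right) \left(Q - 2\right) = \left(1 + Q\right) \left(-2 + Q\right)$)
$k^{3}{\left(I \right)} = \left(-2 + 96^{2} - 96\right)^{3} = \left(-2 + 9216 - 96\right)^{3} = 9118^{3} = 758051591032$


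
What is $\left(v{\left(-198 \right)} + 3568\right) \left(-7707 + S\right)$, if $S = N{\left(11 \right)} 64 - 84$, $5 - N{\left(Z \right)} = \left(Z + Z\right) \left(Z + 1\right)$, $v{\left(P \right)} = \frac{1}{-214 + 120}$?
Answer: $- \frac{8172472497}{94} \approx -8.6941 \cdot 10^{7}$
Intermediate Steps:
$v{\left(P \right)} = - \frac{1}{94}$ ($v{\left(P \right)} = \frac{1}{-94} = - \frac{1}{94}$)
$N{\left(Z \right)} = 5 - 2 Z \left(1 + Z\right)$ ($N{\left(Z \right)} = 5 - \left(Z + Z\right) \left(Z + 1\right) = 5 - 2 Z \left(1 + Z\right)$)
$S = -16660$ ($S = \left(5 - 22 - 2 \cdot 11^{2}\right) 64 - 84 = \left(5 - 22 - 242\right) 64 - 84 = \left(-259\right) 64 - 84 = -16576 - 84 = -16660$)
$\left(v{\left(-198 \right)} + 3568\right) \left(-7707 + S\right) = \left(- \frac{1}{94} + 3568\right) \left(-7707 - 16660\right) = \frac{335391}{94} \left(-24367\right) = - \frac{8172472497}{94}$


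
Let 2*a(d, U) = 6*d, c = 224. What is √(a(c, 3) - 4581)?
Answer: I*√3909 ≈ 62.522*I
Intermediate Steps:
a(d, U) = 3*d (a(d, U) = (6*d)/2 = 3*d)
√(a(c, 3) - 4581) = √(3*224 - 4581) = √(672 - 4581) = √(-3909) = I*√3909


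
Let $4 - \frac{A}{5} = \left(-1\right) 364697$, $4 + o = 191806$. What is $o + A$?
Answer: $2015307$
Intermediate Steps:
$o = 191802$ ($o = -4 + 191806 = 191802$)
$A = 1823505$ ($A = 20 - 5 \left(\left(-1\right) 364697\right) = 20 - -1823485 = 20 + 1823485 = 1823505$)
$o + A = 191802 + 1823505 = 2015307$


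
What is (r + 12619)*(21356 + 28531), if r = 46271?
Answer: 2937845430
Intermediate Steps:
(r + 12619)*(21356 + 28531) = (46271 + 12619)*(21356 + 28531) = 58890*49887 = 2937845430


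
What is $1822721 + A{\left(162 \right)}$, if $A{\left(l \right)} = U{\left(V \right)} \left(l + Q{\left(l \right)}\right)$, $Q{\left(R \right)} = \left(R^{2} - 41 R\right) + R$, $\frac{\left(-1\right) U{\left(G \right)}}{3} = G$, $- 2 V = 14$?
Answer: $2241167$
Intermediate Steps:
$V = -7$ ($V = \left(- \frac{1}{2}\right) 14 = -7$)
$U{\left(G \right)} = - 3 G$
$Q{\left(R \right)} = R^{2} - 40 R$
$A{\left(l \right)} = 21 l + 21 l \left(-40 + l\right)$ ($A{\left(l \right)} = \left(-3\right) \left(-7\right) \left(l + l \left(-40 + l\right)\right) = 21 \left(l + l \left(-40 + l\right)\right) = 21 l + 21 l \left(-40 + l\right)$)
$1822721 + A{\left(162 \right)} = 1822721 + 21 \cdot 162 \left(-39 + 162\right) = 1822721 + 21 \cdot 162 \cdot 123 = 1822721 + 418446 = 2241167$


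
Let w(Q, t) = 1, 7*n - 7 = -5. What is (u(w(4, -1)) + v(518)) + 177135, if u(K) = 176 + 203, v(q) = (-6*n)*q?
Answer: 176626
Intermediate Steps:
n = 2/7 (n = 1 + (⅐)*(-5) = 1 - 5/7 = 2/7 ≈ 0.28571)
v(q) = -12*q/7 (v(q) = (-6*2/7)*q = -12*q/7)
u(K) = 379
(u(w(4, -1)) + v(518)) + 177135 = (379 - 12/7*518) + 177135 = (379 - 888) + 177135 = -509 + 177135 = 176626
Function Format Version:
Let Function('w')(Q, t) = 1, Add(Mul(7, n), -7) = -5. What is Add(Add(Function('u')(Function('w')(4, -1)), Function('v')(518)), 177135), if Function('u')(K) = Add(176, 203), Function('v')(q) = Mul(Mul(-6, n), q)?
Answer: 176626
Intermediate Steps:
n = Rational(2, 7) (n = Add(1, Mul(Rational(1, 7), -5)) = Add(1, Rational(-5, 7)) = Rational(2, 7) ≈ 0.28571)
Function('v')(q) = Mul(Rational(-12, 7), q) (Function('v')(q) = Mul(Mul(-6, Rational(2, 7)), q) = Mul(Rational(-12, 7), q))
Function('u')(K) = 379
Add(Add(Function('u')(Function('w')(4, -1)), Function('v')(518)), 177135) = Add(Add(379, Mul(Rational(-12, 7), 518)), 177135) = Add(Add(379, -888), 177135) = Add(-509, 177135) = 176626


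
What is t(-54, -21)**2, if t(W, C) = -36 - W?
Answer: 324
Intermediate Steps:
t(-54, -21)**2 = (-36 - 1*(-54))**2 = (-36 + 54)**2 = 18**2 = 324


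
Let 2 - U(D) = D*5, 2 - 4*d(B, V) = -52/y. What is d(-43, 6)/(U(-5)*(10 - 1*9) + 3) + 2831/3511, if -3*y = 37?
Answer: 6140869/7794420 ≈ 0.78785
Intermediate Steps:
y = -37/3 (y = -⅓*37 = -37/3 ≈ -12.333)
d(B, V) = -41/74 (d(B, V) = ½ - (-13)/(-37/3) = ½ - (-13)*(-3)/37 = ½ - ¼*156/37 = ½ - 39/37 = -41/74)
U(D) = 2 - 5*D (U(D) = 2 - D*5 = 2 - 5*D)
d(-43, 6)/(U(-5)*(10 - 1*9) + 3) + 2831/3511 = -41/(74*((2 - 5*(-5))*(10 - 1*9) + 3)) + 2831/3511 = -41/(74*((2 + 25)*(10 - 9) + 3)) + 2831*(1/3511) = -41/(74*(27*1 + 3)) + 2831/3511 = -41/(74*(27 + 3)) + 2831/3511 = -41/74/30 + 2831/3511 = -41/74*1/30 + 2831/3511 = -41/2220 + 2831/3511 = 6140869/7794420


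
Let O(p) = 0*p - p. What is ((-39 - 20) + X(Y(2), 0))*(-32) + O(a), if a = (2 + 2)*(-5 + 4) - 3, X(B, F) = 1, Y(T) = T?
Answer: 1863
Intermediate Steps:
a = -7 (a = 4*(-1) - 3 = -4 - 3 = -7)
O(p) = -p (O(p) = 0 - p = -p)
((-39 - 20) + X(Y(2), 0))*(-32) + O(a) = ((-39 - 20) + 1)*(-32) - 1*(-7) = (-59 + 1)*(-32) + 7 = -58*(-32) + 7 = 1856 + 7 = 1863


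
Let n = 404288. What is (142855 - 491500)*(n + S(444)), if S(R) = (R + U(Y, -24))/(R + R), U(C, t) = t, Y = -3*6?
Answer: -10430533444815/74 ≈ -1.4095e+11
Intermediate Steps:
Y = -18
S(R) = (-24 + R)/(2*R) (S(R) = (R - 24)/(R + R) = (-24 + R)/((2*R)) = (-24 + R)*(1/(2*R)) = (-24 + R)/(2*R))
(142855 - 491500)*(n + S(444)) = (142855 - 491500)*(404288 + (½)*(-24 + 444)/444) = -348645*(404288 + (½)*(1/444)*420) = -348645*(404288 + 35/74) = -348645*29917347/74 = -10430533444815/74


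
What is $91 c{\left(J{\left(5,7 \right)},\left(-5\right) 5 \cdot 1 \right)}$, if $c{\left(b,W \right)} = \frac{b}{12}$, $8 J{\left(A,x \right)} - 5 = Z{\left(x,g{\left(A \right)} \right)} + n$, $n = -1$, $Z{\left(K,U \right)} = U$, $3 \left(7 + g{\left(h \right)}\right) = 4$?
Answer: $- \frac{455}{288} \approx -1.5799$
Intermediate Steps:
$g{\left(h \right)} = - \frac{17}{3}$ ($g{\left(h \right)} = -7 + \frac{1}{3} \cdot 4 = -7 + \frac{4}{3} = - \frac{17}{3}$)
$J{\left(A,x \right)} = - \frac{5}{24}$ ($J{\left(A,x \right)} = \frac{5}{8} + \frac{- \frac{17}{3} - 1}{8} = \frac{5}{8} + \frac{1}{8} \left(- \frac{20}{3}\right) = \frac{5}{8} - \frac{5}{6} = - \frac{5}{24}$)
$c{\left(b,W \right)} = \frac{b}{12}$ ($c{\left(b,W \right)} = b \frac{1}{12} = \frac{b}{12}$)
$91 c{\left(J{\left(5,7 \right)},\left(-5\right) 5 \cdot 1 \right)} = 91 \cdot \frac{1}{12} \left(- \frac{5}{24}\right) = 91 \left(- \frac{5}{288}\right) = - \frac{455}{288}$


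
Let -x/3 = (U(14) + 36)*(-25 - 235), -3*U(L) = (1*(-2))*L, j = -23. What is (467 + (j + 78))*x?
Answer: 18457920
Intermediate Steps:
U(L) = 2*L/3 (U(L) = -1*(-2)*L/3 = -(-2)*L/3 = 2*L/3)
x = 35360 (x = -3*((⅔)*14 + 36)*(-25 - 235) = -3*(28/3 + 36)*(-260) = -136*(-260) = -3*(-35360/3) = 35360)
(467 + (j + 78))*x = (467 + (-23 + 78))*35360 = (467 + 55)*35360 = 522*35360 = 18457920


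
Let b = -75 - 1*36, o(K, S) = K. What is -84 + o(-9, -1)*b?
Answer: 915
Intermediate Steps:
b = -111 (b = -75 - 36 = -111)
-84 + o(-9, -1)*b = -84 - 9*(-111) = -84 + 999 = 915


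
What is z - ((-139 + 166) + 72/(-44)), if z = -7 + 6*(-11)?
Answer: -1082/11 ≈ -98.364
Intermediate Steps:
z = -73 (z = -7 - 66 = -73)
z - ((-139 + 166) + 72/(-44)) = -73 - ((-139 + 166) + 72/(-44)) = -73 - (27 + 72*(-1/44)) = -73 - (27 - 18/11) = -73 - 1*279/11 = -73 - 279/11 = -1082/11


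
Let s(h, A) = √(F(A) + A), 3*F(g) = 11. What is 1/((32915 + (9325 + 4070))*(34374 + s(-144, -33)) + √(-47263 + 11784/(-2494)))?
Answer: 3741/(5955148035540 + 3*I*√73501737691 + 115497140*I*√66) ≈ 6.282e-10 - 9.9065e-14*I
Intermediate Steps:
F(g) = 11/3 (F(g) = (⅓)*11 = 11/3)
s(h, A) = √(11/3 + A)
1/((32915 + (9325 + 4070))*(34374 + s(-144, -33)) + √(-47263 + 11784/(-2494))) = 1/((32915 + (9325 + 4070))*(34374 + √(33 + 9*(-33))/3) + √(-47263 + 11784/(-2494))) = 1/((32915 + 13395)*(34374 + √(33 - 297)/3) + √(-47263 + 11784*(-1/2494))) = 1/(46310*(34374 + √(-264)/3) + √(-47263 - 5892/1247)) = 1/(46310*(34374 + (2*I*√66)/3) + √(-58942853/1247)) = 1/(46310*(34374 + 2*I*√66/3) + I*√73501737691/1247) = 1/((1591859940 + 92620*I*√66/3) + I*√73501737691/1247) = 1/(1591859940 + I*√73501737691/1247 + 92620*I*√66/3)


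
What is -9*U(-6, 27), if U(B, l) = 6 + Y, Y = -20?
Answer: 126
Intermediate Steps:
U(B, l) = -14 (U(B, l) = 6 - 20 = -14)
-9*U(-6, 27) = -9*(-14) = 126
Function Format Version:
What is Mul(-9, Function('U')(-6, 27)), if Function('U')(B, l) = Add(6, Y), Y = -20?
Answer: 126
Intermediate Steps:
Function('U')(B, l) = -14 (Function('U')(B, l) = Add(6, -20) = -14)
Mul(-9, Function('U')(-6, 27)) = Mul(-9, -14) = 126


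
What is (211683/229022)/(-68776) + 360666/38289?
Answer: 1893640117119855/201032783489936 ≈ 9.4196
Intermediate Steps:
(211683/229022)/(-68776) + 360666/38289 = (211683*(1/229022))*(-1/68776) + 360666*(1/38289) = (211683/229022)*(-1/68776) + 120222/12763 = -211683/15751217072 + 120222/12763 = 1893640117119855/201032783489936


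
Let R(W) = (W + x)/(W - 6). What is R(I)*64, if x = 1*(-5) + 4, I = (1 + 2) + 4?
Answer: 384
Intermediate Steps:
I = 7 (I = 3 + 4 = 7)
x = -1 (x = -5 + 4 = -1)
R(W) = (-1 + W)/(-6 + W) (R(W) = (W - 1)/(W - 6) = (-1 + W)/(-6 + W))
R(I)*64 = ((-1 + 7)/(-6 + 7))*64 = (6/1)*64 = (1*6)*64 = 6*64 = 384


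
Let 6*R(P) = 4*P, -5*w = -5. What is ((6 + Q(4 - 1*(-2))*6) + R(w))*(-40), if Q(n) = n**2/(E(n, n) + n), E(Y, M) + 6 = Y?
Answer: -5120/3 ≈ -1706.7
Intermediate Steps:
w = 1 (w = -1/5*(-5) = 1)
E(Y, M) = -6 + Y
R(P) = 2*P/3 (R(P) = (4*P)/6 = 2*P/3)
Q(n) = n**2/(-6 + 2*n) (Q(n) = n**2/((-6 + n) + n) = n**2/(-6 + 2*n))
((6 + Q(4 - 1*(-2))*6) + R(w))*(-40) = ((6 + ((4 - 1*(-2))**2/(2*(-3 + (4 - 1*(-2)))))*6) + (2/3)*1)*(-40) = ((6 + ((4 + 2)**2/(2*(-3 + (4 + 2))))*6) + 2/3)*(-40) = ((6 + ((1/2)*6**2/(-3 + 6))*6) + 2/3)*(-40) = ((6 + ((1/2)*36/3)*6) + 2/3)*(-40) = ((6 + ((1/2)*36*(1/3))*6) + 2/3)*(-40) = ((6 + 6*6) + 2/3)*(-40) = ((6 + 36) + 2/3)*(-40) = (42 + 2/3)*(-40) = (128/3)*(-40) = -5120/3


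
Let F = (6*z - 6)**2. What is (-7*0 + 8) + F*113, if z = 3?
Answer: 16280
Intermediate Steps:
F = 144 (F = (6*3 - 6)**2 = (18 - 6)**2 = 12**2 = 144)
(-7*0 + 8) + F*113 = (-7*0 + 8) + 144*113 = (0 + 8) + 16272 = 8 + 16272 = 16280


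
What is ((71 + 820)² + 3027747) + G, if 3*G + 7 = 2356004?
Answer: 13820881/3 ≈ 4.6070e+6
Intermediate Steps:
G = 2355997/3 (G = -7/3 + (⅓)*2356004 = -7/3 + 2356004/3 = 2355997/3 ≈ 7.8533e+5)
((71 + 820)² + 3027747) + G = ((71 + 820)² + 3027747) + 2355997/3 = (891² + 3027747) + 2355997/3 = (793881 + 3027747) + 2355997/3 = 3821628 + 2355997/3 = 13820881/3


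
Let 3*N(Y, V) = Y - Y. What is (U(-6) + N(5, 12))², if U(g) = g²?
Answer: 1296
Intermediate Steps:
N(Y, V) = 0 (N(Y, V) = (Y - Y)/3 = (⅓)*0 = 0)
(U(-6) + N(5, 12))² = ((-6)² + 0)² = (36 + 0)² = 36² = 1296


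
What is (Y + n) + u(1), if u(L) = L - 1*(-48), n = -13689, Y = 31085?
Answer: 17445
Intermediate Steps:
u(L) = 48 + L (u(L) = L + 48 = 48 + L)
(Y + n) + u(1) = (31085 - 13689) + (48 + 1) = 17396 + 49 = 17445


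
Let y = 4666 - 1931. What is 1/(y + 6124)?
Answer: 1/8859 ≈ 0.00011288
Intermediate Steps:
y = 2735
1/(y + 6124) = 1/(2735 + 6124) = 1/8859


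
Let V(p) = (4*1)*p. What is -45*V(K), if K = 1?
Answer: -180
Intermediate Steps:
V(p) = 4*p
-45*V(K) = -180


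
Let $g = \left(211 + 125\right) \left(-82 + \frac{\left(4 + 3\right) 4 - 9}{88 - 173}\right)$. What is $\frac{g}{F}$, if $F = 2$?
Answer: $- \frac{1174152}{85} \approx -13814.0$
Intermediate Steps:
$g = - \frac{2348304}{85}$ ($g = 336 \left(-82 + \frac{7 \cdot 4 - 9}{-85}\right) = 336 \left(-82 + \left(28 - 9\right) \left(- \frac{1}{85}\right)\right) = 336 \left(-82 + 19 \left(- \frac{1}{85}\right)\right) = 336 \left(-82 - \frac{19}{85}\right) = 336 \left(- \frac{6989}{85}\right) = - \frac{2348304}{85} \approx -27627.0$)
$\frac{g}{F} = - \frac{2348304}{85 \cdot 2} = \left(- \frac{2348304}{85}\right) \frac{1}{2} = - \frac{1174152}{85}$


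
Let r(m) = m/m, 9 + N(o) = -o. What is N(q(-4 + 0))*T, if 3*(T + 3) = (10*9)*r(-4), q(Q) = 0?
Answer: -243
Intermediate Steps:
N(o) = -9 - o
r(m) = 1
T = 27 (T = -3 + ((10*9)*1)/3 = -3 + (90*1)/3 = -3 + (⅓)*90 = -3 + 30 = 27)
N(q(-4 + 0))*T = (-9 - 1*0)*27 = (-9 + 0)*27 = -9*27 = -243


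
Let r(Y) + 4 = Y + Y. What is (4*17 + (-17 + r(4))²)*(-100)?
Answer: -23700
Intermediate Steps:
r(Y) = -4 + 2*Y (r(Y) = -4 + (Y + Y) = -4 + 2*Y)
(4*17 + (-17 + r(4))²)*(-100) = (4*17 + (-17 + (-4 + 2*4))²)*(-100) = (68 + (-17 + (-4 + 8))²)*(-100) = (68 + (-17 + 4)²)*(-100) = (68 + (-13)²)*(-100) = (68 + 169)*(-100) = 237*(-100) = -23700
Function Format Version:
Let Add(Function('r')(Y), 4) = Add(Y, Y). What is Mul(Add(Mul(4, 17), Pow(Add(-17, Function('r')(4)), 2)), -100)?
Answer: -23700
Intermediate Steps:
Function('r')(Y) = Add(-4, Mul(2, Y)) (Function('r')(Y) = Add(-4, Add(Y, Y)) = Add(-4, Mul(2, Y)))
Mul(Add(Mul(4, 17), Pow(Add(-17, Function('r')(4)), 2)), -100) = Mul(Add(Mul(4, 17), Pow(Add(-17, Add(-4, Mul(2, 4))), 2)), -100) = Mul(Add(68, Pow(Add(-17, Add(-4, 8)), 2)), -100) = Mul(Add(68, Pow(Add(-17, 4), 2)), -100) = Mul(Add(68, Pow(-13, 2)), -100) = Mul(Add(68, 169), -100) = Mul(237, -100) = -23700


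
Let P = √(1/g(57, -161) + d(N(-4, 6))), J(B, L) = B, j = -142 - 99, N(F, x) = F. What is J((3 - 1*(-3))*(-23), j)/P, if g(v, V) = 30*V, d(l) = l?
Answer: 138*I*√4830/139 ≈ 68.998*I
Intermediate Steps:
j = -241
P = 139*I*√4830/4830 (P = √(1/(30*(-161)) - 4) = √(1/(-4830) - 4) = √(-1/4830 - 4) = √(-19321/4830) = 139*I*√4830/4830 ≈ 2.0001*I)
J((3 - 1*(-3))*(-23), j)/P = ((3 - 1*(-3))*(-23))/((139*I*√4830/4830)) = ((3 + 3)*(-23))*(-I*√4830/139) = (6*(-23))*(-I*√4830/139) = -(-138)*I*√4830/139 = 138*I*√4830/139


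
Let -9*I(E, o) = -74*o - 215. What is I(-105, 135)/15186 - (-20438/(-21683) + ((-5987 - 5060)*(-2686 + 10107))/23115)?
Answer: 80962612471595833/22833785545110 ≈ 3545.7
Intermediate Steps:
I(E, o) = 215/9 + 74*o/9 (I(E, o) = -(-74*o - 215)/9 = -(-215 - 74*o)/9 = 215/9 + 74*o/9)
I(-105, 135)/15186 - (-20438/(-21683) + ((-5987 - 5060)*(-2686 + 10107))/23115) = (215/9 + (74/9)*135)/15186 - (-20438/(-21683) + ((-5987 - 5060)*(-2686 + 10107))/23115) = (215/9 + 1110)*(1/15186) - (-20438*(-1/21683) - 11047*7421*(1/23115)) = (10205/9)*(1/15186) - (20438/21683 - 81979787*1/23115) = 10205/136674 - (20438/21683 - 81979787/23115) = 10205/136674 - 1*(-1777095297151/501202545) = 10205/136674 + 1777095297151/501202545 = 80962612471595833/22833785545110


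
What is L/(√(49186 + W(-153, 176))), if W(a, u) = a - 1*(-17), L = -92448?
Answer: -15408*√218/545 ≈ -417.42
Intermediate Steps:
W(a, u) = 17 + a (W(a, u) = a + 17 = 17 + a)
L/(√(49186 + W(-153, 176))) = -92448/√(49186 + (17 - 153)) = -92448/√(49186 - 136) = -92448*√218/3270 = -15408*√218/545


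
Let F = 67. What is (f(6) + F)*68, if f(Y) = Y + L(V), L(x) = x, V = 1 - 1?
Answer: 4964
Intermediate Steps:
V = 0
f(Y) = Y (f(Y) = Y + 0 = Y)
(f(6) + F)*68 = (6 + 67)*68 = 73*68 = 4964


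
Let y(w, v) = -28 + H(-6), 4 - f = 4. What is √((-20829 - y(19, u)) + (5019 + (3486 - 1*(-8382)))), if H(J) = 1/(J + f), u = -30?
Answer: I*√140898/6 ≈ 62.561*I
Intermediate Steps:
f = 0 (f = 4 - 1*4 = 4 - 4 = 0)
H(J) = 1/J (H(J) = 1/(J + 0) = 1/J)
y(w, v) = -169/6 (y(w, v) = -28 + 1/(-6) = -28 - ⅙ = -169/6)
√((-20829 - y(19, u)) + (5019 + (3486 - 1*(-8382)))) = √((-20829 - 1*(-169/6)) + (5019 + (3486 - 1*(-8382)))) = √((-20829 + 169/6) + (5019 + (3486 + 8382))) = √(-124805/6 + (5019 + 11868)) = √(-124805/6 + 16887) = √(-23483/6) = I*√140898/6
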